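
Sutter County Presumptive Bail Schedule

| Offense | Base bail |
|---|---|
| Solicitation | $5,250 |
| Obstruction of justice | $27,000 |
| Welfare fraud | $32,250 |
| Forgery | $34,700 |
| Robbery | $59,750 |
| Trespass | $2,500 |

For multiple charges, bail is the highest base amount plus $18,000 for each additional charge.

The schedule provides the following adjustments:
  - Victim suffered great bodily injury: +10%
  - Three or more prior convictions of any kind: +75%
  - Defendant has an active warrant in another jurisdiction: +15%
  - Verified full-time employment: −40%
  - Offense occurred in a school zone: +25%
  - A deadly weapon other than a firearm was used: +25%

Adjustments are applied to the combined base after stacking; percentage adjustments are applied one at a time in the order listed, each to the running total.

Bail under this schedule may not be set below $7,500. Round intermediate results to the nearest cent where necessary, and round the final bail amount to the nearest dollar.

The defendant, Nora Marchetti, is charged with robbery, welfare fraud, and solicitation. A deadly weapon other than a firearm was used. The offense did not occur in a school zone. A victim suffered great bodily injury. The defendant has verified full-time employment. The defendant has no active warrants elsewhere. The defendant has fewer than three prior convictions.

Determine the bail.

Base amounts from the schedule: robbery $59,750; welfare fraud $32,250; solicitation $5,250.
Stacking rule: highest base plus $18,000 per additional charge. Highest is robbery at $59,750; 2 additional charges → +$36,000. Combined base = $95,750.
Victim suffered great bodily injury (+10%): $95,750 × 1.1 = $105,325.
Verified full-time employment (−40%): $105,325 × 0.6 = $63,195.
A deadly weapon other than a firearm was used (+25%): $63,195 × 1.25 = $78,993.75.
$78,993.75 is at or above the $7,500 minimum.
Rounded to the nearest dollar: $78,994.

$78,994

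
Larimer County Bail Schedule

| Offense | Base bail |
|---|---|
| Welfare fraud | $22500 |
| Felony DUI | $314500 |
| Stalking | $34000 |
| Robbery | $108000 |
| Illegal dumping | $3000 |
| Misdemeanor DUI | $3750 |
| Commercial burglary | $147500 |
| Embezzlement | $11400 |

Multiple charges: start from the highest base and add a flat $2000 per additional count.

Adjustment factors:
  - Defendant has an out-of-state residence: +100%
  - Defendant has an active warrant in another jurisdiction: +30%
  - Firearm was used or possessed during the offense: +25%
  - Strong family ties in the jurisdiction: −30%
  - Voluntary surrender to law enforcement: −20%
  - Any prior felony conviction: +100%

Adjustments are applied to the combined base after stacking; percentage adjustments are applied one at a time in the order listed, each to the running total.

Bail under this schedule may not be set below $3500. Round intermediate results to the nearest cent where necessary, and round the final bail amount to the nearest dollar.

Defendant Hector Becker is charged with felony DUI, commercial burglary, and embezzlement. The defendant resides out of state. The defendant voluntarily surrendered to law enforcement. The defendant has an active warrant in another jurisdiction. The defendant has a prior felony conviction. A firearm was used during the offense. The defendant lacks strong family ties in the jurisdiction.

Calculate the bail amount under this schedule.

$1656200

Base amounts from the schedule: felony DUI $314500; commercial burglary $147500; embezzlement $11400.
Stacking rule: highest base plus $2000 per additional charge. Highest is felony DUI at $314500; 2 additional charges → +$4000. Combined base = $318500.
Defendant has an out-of-state residence (+100%): $318500 × 2 = $637000.
Defendant has an active warrant in another jurisdiction (+30%): $637000 × 1.3 = $828100.
Firearm was used or possessed during the offense (+25%): $828100 × 1.25 = $1035125.
Voluntary surrender to law enforcement (−20%): $1035125 × 0.8 = $828100.
Any prior felony conviction (+100%): $828100 × 2 = $1656200.
$1656200 is at or above the $3500 minimum.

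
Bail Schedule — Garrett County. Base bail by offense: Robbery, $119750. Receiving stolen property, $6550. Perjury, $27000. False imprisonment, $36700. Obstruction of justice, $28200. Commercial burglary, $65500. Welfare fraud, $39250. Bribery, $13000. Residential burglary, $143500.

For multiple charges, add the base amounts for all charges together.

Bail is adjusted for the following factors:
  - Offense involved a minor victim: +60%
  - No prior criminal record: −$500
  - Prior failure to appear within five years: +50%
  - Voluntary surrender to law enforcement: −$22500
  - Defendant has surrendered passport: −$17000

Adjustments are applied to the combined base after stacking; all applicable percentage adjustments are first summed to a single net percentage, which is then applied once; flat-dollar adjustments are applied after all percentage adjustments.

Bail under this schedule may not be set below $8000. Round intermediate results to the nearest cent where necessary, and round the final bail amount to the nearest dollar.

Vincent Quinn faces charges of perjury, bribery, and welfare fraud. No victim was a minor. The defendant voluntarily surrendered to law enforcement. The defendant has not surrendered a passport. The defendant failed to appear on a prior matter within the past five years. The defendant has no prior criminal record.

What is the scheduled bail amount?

$95875

Base amounts from the schedule: perjury $27000; bribery $13000; welfare fraud $39250.
Stacking rule: sum of all bases. $27000 + $13000 + $39250 = $79250.
Prior failure to appear within five years (+50%): $79250 × 1.5 = $118875.
No prior criminal record (−$500 flat): $118875 − $500 = $118375.
Voluntary surrender to law enforcement (−$22500 flat): $118375 − $22500 = $95875.
$95875 is at or above the $8000 minimum.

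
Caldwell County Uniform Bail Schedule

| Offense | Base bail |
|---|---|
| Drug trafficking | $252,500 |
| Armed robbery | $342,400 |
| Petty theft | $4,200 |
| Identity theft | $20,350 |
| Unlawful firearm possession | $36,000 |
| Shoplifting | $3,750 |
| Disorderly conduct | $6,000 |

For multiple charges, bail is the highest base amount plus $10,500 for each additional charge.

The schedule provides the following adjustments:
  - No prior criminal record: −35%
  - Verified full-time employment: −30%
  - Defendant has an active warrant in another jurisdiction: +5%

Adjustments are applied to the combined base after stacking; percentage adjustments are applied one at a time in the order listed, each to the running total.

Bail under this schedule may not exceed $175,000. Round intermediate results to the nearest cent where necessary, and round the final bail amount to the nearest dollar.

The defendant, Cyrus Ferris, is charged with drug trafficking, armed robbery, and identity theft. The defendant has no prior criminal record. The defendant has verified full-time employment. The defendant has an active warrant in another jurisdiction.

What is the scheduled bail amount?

Base amounts from the schedule: drug trafficking $252,500; armed robbery $342,400; identity theft $20,350.
Stacking rule: highest base plus $10,500 per additional charge. Highest is armed robbery at $342,400; 2 additional charges → +$21,000. Combined base = $363,400.
No prior criminal record (−35%): $363,400 × 0.65 = $236,210.
Verified full-time employment (−30%): $236,210 × 0.7 = $165,347.
Defendant has an active warrant in another jurisdiction (+5%): $165,347 × 1.05 = $173,614.35.
$173,614.35 is within the $175,000 maximum.
Rounded to the nearest dollar: $173,614.

$173,614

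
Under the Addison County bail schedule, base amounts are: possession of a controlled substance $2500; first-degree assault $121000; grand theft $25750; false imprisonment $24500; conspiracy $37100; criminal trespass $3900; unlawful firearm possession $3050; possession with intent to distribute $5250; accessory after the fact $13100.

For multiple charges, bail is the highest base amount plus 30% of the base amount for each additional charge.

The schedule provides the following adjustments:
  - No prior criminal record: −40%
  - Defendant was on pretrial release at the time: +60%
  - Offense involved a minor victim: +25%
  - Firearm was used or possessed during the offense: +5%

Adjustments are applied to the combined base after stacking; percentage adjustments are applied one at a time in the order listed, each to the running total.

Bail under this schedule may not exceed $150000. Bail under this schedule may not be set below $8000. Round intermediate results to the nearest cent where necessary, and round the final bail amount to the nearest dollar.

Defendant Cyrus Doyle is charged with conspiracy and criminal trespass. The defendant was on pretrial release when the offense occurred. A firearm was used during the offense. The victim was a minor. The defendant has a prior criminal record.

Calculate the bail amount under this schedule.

Base amounts from the schedule: conspiracy $37100; criminal trespass $3900.
Stacking rule: highest base plus 30% of each additional charge. Highest is conspiracy at $37100. Additional: $3900 × 30% = $1170. Combined base = $37100 + $1170 = $38270.
Defendant was on pretrial release at the time (+60%): $38270 × 1.6 = $61232.
Offense involved a minor victim (+25%): $61232 × 1.25 = $76540.
Firearm was used or possessed during the offense (+5%): $76540 × 1.05 = $80367.
$80367 is within the $150000 maximum.
$80367 is at or above the $8000 minimum.

$80367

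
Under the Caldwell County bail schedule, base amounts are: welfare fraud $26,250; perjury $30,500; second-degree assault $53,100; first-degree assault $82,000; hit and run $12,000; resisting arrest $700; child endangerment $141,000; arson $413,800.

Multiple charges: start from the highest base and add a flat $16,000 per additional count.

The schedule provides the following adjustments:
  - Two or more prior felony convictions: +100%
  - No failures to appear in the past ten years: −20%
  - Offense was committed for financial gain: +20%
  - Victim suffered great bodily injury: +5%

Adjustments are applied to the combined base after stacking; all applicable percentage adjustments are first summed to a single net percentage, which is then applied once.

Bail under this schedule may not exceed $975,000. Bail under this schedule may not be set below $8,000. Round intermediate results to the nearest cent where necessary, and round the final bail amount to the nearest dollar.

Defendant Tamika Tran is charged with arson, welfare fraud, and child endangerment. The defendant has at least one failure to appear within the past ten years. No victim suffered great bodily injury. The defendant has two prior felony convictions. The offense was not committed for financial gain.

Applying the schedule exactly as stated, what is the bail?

$891,600

Base amounts from the schedule: arson $413,800; welfare fraud $26,250; child endangerment $141,000.
Stacking rule: highest base plus $16,000 per additional charge. Highest is arson at $413,800; 2 additional charges → +$32,000. Combined base = $445,800.
Two or more prior felony convictions (+100%): $445,800 × 2 = $891,600.
$891,600 is within the $975,000 maximum.
$891,600 is at or above the $8,000 minimum.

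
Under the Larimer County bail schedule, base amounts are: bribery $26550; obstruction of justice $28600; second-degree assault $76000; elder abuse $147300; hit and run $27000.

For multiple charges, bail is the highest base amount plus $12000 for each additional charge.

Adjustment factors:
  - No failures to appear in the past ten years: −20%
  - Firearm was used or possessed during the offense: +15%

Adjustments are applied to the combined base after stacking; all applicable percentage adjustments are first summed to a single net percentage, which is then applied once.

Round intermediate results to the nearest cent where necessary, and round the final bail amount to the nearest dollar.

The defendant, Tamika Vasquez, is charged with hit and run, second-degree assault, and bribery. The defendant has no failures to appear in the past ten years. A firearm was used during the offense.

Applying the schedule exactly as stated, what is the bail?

Base amounts from the schedule: hit and run $27000; second-degree assault $76000; bribery $26550.
Stacking rule: highest base plus $12000 per additional charge. Highest is second-degree assault at $76000; 2 additional charges → +$24000. Combined base = $100000.
Net percentage adjustment: −20% +15% = −5%. $100000 × 0.95 = $95000.

$95000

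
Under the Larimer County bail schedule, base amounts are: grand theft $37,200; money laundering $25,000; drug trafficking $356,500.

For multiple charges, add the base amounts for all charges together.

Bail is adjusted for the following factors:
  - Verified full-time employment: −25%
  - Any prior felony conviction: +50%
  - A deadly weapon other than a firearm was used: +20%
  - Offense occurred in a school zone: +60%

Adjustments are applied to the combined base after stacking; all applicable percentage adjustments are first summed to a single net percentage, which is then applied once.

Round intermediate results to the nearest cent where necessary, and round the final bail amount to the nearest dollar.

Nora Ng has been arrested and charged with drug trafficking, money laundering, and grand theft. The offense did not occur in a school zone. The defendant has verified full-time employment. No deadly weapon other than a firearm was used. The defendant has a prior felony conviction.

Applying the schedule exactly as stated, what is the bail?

Base amounts from the schedule: drug trafficking $356,500; money laundering $25,000; grand theft $37,200.
Stacking rule: sum of all bases. $356,500 + $25,000 + $37,200 = $418,700.
Net percentage adjustment: −25% +50% = +25%. $418,700 × 1.25 = $523,375.

$523,375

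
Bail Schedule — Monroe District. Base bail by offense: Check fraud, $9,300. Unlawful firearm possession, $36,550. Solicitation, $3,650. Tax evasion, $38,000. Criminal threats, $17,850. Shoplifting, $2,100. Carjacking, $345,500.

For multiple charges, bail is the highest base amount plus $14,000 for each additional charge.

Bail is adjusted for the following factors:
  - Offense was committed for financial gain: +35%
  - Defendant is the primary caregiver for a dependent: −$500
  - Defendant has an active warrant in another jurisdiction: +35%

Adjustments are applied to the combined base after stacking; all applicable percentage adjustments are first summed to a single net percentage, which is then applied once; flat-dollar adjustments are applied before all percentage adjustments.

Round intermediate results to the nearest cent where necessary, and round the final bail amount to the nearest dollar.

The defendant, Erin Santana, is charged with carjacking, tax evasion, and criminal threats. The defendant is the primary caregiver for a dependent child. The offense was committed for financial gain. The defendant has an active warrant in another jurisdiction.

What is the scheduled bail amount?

Base amounts from the schedule: carjacking $345,500; tax evasion $38,000; criminal threats $17,850.
Stacking rule: highest base plus $14,000 per additional charge. Highest is carjacking at $345,500; 2 additional charges → +$28,000. Combined base = $373,500.
Defendant is the primary caregiver for a dependent (−$500 flat): $373,500 − $500 = $373,000.
Net percentage adjustment: +35% +35% = +70%. $373,000 × 1.7 = $634,100.

$634,100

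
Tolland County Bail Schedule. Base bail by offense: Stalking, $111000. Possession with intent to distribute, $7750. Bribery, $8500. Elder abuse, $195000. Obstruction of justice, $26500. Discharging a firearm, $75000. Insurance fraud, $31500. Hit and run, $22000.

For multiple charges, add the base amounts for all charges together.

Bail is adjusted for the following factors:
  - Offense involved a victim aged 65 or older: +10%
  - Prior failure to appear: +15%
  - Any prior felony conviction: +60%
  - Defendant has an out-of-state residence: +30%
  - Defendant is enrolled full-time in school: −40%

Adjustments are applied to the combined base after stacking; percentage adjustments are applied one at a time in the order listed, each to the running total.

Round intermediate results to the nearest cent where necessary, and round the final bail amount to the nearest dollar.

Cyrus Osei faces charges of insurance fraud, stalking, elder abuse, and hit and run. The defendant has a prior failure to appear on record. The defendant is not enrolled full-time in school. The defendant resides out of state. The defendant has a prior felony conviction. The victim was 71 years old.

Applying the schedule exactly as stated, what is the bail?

Base amounts from the schedule: insurance fraud $31500; stalking $111000; elder abuse $195000; hit and run $22000.
Stacking rule: sum of all bases. $31500 + $111000 + $195000 + $22000 = $359500.
Offense involved a victim aged 65 or older (+10%): $359500 × 1.1 = $395450.
Prior failure to appear (+15%): $395450 × 1.15 = $454767.50.
Any prior felony conviction (+60%): $454767.50 × 1.6 = $727628.
Defendant has an out-of-state residence (+30%): $727628 × 1.3 = $945916.40.
Rounded to the nearest dollar: $945916.

$945916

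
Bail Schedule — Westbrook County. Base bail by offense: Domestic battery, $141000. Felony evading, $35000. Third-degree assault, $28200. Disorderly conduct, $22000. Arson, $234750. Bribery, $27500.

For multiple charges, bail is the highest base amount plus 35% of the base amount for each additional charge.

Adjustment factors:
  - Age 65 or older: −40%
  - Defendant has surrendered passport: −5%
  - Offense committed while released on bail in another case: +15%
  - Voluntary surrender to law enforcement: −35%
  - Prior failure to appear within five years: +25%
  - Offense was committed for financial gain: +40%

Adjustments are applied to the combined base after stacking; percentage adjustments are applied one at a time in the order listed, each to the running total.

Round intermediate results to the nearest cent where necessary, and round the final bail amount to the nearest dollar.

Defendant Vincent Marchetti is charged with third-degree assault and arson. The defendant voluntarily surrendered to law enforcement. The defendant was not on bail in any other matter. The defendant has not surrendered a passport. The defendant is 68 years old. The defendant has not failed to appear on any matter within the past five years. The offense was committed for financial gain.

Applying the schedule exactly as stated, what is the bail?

Base amounts from the schedule: third-degree assault $28200; arson $234750.
Stacking rule: highest base plus 35% of each additional charge. Highest is arson at $234750. Additional: $28200 × 35% = $9870. Combined base = $234750 + $9870 = $244620.
Age 65 or older (−40%): $244620 × 0.6 = $146772.
Voluntary surrender to law enforcement (−35%): $146772 × 0.65 = $95401.80.
Offense was committed for financial gain (+40%): $95401.80 × 1.4 = $133562.52.
Rounded to the nearest dollar: $133563.

$133563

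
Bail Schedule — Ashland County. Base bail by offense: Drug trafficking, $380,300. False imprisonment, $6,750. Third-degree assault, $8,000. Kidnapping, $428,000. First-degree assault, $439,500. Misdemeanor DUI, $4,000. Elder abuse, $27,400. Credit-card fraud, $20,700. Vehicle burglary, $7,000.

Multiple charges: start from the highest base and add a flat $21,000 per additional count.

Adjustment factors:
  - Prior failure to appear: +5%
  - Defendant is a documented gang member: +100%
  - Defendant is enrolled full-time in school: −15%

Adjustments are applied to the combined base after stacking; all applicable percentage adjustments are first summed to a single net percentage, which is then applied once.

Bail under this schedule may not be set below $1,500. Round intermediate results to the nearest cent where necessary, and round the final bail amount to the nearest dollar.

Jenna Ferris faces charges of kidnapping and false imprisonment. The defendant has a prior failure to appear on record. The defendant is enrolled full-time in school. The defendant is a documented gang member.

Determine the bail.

Base amounts from the schedule: kidnapping $428,000; false imprisonment $6,750.
Stacking rule: highest base plus $21,000 per additional charge. Highest is kidnapping at $428,000; 1 additional charge → +$21,000. Combined base = $449,000.
Net percentage adjustment: +5% +100% −15% = +90%. $449,000 × 1.9 = $853,100.
$853,100 is at or above the $1,500 minimum.

$853,100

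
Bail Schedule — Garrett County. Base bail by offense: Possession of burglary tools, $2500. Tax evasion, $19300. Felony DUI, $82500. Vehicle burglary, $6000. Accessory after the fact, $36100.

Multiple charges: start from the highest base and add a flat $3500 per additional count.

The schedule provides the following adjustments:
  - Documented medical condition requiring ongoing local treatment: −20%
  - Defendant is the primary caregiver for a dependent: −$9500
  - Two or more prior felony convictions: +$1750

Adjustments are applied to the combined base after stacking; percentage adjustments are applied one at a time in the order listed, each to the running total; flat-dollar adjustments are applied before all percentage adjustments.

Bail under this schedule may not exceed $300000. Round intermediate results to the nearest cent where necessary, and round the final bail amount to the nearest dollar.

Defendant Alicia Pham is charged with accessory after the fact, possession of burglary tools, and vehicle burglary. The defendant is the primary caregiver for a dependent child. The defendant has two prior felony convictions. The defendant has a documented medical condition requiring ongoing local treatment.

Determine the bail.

Base amounts from the schedule: accessory after the fact $36100; possession of burglary tools $2500; vehicle burglary $6000.
Stacking rule: highest base plus $3500 per additional charge. Highest is accessory after the fact at $36100; 2 additional charges → +$7000. Combined base = $43100.
Defendant is the primary caregiver for a dependent (−$9500 flat): $43100 − $9500 = $33600.
Two or more prior felony convictions (+$1750 flat): $33600 + $1750 = $35350.
Documented medical condition requiring ongoing local treatment (−20%): $35350 × 0.8 = $28280.
$28280 is within the $300000 maximum.

$28280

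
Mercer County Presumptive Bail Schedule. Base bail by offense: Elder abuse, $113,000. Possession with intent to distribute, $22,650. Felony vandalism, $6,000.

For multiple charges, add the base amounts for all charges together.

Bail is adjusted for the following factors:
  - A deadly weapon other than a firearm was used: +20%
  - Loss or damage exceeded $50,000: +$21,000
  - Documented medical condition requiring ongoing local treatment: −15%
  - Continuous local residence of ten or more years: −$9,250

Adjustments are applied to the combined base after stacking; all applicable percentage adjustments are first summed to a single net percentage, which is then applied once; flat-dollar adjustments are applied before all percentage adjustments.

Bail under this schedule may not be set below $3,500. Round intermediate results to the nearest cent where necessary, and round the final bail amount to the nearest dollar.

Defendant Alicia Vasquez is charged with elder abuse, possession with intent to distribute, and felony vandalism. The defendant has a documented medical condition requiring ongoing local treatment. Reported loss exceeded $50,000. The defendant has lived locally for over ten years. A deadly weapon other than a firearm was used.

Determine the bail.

$161,070

Base amounts from the schedule: elder abuse $113,000; possession with intent to distribute $22,650; felony vandalism $6,000.
Stacking rule: sum of all bases. $113,000 + $22,650 + $6,000 = $141,650.
Loss or damage exceeded $50,000 (+$21,000 flat): $141,650 + $21,000 = $162,650.
Continuous local residence of ten or more years (−$9,250 flat): $162,650 − $9,250 = $153,400.
Net percentage adjustment: +20% −15% = +5%. $153,400 × 1.05 = $161,070.
$161,070 is at or above the $3,500 minimum.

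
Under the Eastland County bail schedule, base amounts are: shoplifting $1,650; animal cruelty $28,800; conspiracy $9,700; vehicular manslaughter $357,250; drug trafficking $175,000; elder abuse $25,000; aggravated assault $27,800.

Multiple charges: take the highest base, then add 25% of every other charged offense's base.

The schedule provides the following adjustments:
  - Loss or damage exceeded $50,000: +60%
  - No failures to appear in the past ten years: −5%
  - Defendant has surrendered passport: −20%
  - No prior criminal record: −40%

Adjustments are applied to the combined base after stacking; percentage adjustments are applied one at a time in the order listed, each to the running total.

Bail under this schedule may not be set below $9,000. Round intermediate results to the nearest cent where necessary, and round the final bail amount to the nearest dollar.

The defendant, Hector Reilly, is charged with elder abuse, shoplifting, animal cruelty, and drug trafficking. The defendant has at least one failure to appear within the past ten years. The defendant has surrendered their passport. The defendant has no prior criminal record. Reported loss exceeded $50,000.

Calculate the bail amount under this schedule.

$145,046

Base amounts from the schedule: elder abuse $25,000; shoplifting $1,650; animal cruelty $28,800; drug trafficking $175,000.
Stacking rule: highest base plus 25% of each additional charge. Highest is drug trafficking at $175,000. Additional: $25,000 × 25% = $6,250; $1,650 × 25% = $412.50; $28,800 × 25% = $7,200. Combined base = $175,000 + $13,862.50 = $188,862.50.
Loss or damage exceeded $50,000 (+60%): $188,862.50 × 1.6 = $302,180.
Defendant has surrendered passport (−20%): $302,180 × 0.8 = $241,744.
No prior criminal record (−40%): $241,744 × 0.6 = $145,046.40.
$145,046.40 is at or above the $9,000 minimum.
Rounded to the nearest dollar: $145,046.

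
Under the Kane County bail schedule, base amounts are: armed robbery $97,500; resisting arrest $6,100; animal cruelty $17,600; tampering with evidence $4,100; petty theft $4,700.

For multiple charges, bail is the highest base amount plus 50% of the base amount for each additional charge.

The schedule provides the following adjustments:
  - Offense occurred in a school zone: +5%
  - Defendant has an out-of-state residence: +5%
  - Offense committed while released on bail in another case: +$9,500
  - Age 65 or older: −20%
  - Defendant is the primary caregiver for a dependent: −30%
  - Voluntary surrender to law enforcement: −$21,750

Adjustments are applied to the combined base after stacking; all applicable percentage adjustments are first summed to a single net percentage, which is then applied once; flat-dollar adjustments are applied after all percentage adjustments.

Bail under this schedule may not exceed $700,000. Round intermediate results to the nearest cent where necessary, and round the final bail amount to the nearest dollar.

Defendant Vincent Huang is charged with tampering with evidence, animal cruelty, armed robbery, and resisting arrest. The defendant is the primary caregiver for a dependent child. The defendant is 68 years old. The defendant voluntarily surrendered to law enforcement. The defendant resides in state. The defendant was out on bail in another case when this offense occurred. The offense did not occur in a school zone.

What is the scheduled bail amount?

$43,450

Base amounts from the schedule: tampering with evidence $4,100; animal cruelty $17,600; armed robbery $97,500; resisting arrest $6,100.
Stacking rule: highest base plus 50% of each additional charge. Highest is armed robbery at $97,500. Additional: $4,100 × 50% = $2,050; $17,600 × 50% = $8,800; $6,100 × 50% = $3,050. Combined base = $97,500 + $13,900 = $111,400.
Net percentage adjustment: −20% −30% = −50%. $111,400 × 0.5 = $55,700.
Offense committed while released on bail in another case (+$9,500 flat): $55,700 + $9,500 = $65,200.
Voluntary surrender to law enforcement (−$21,750 flat): $65,200 − $21,750 = $43,450.
$43,450 is within the $700,000 maximum.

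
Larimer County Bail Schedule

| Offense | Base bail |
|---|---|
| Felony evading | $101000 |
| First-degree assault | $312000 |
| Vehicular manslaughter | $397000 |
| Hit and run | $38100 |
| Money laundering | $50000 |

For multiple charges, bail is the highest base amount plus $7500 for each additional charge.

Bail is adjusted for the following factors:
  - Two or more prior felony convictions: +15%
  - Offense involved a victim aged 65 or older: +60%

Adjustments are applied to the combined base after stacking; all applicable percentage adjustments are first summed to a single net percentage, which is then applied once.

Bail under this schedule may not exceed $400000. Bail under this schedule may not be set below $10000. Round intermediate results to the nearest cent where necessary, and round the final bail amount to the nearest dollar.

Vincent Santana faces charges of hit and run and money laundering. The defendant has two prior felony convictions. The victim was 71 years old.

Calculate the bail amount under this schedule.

$100625

Base amounts from the schedule: hit and run $38100; money laundering $50000.
Stacking rule: highest base plus $7500 per additional charge. Highest is money laundering at $50000; 1 additional charge → +$7500. Combined base = $57500.
Net percentage adjustment: +15% +60% = +75%. $57500 × 1.75 = $100625.
$100625 is within the $400000 maximum.
$100625 is at or above the $10000 minimum.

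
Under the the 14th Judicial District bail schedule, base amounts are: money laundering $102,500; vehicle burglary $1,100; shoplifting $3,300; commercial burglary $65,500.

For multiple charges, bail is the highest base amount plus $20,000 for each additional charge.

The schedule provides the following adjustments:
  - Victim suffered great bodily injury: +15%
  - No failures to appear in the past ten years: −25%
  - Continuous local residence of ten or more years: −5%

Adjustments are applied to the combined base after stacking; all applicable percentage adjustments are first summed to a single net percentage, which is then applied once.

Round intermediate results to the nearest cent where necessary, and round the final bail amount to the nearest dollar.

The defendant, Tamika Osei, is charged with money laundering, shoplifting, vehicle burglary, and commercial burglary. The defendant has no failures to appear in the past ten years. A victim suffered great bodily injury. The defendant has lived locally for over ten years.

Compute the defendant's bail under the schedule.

Base amounts from the schedule: money laundering $102,500; shoplifting $3,300; vehicle burglary $1,100; commercial burglary $65,500.
Stacking rule: highest base plus $20,000 per additional charge. Highest is money laundering at $102,500; 3 additional charges → +$60,000. Combined base = $162,500.
Net percentage adjustment: +15% −25% −5% = −15%. $162,500 × 0.85 = $138,125.

$138,125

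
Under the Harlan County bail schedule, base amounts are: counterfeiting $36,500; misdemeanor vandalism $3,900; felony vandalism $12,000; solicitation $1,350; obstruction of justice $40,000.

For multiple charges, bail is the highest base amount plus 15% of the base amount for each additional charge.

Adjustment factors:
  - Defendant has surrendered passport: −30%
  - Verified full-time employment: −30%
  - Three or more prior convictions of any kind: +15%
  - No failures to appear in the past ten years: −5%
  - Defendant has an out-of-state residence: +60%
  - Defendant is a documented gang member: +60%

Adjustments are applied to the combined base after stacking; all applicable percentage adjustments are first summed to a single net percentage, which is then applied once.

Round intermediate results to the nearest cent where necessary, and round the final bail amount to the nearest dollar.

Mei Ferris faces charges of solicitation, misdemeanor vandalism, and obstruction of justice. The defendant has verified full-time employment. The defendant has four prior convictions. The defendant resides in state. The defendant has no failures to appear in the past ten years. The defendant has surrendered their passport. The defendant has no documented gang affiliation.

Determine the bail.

Base amounts from the schedule: solicitation $1,350; misdemeanor vandalism $3,900; obstruction of justice $40,000.
Stacking rule: highest base plus 15% of each additional charge. Highest is obstruction of justice at $40,000. Additional: $1,350 × 15% = $202.50; $3,900 × 15% = $585. Combined base = $40,000 + $787.50 = $40,787.50.
Net percentage adjustment: −30% −30% +15% −5% = −50%. $40,787.50 × 0.5 = $20,393.75.
Rounded to the nearest dollar: $20,394.

$20,394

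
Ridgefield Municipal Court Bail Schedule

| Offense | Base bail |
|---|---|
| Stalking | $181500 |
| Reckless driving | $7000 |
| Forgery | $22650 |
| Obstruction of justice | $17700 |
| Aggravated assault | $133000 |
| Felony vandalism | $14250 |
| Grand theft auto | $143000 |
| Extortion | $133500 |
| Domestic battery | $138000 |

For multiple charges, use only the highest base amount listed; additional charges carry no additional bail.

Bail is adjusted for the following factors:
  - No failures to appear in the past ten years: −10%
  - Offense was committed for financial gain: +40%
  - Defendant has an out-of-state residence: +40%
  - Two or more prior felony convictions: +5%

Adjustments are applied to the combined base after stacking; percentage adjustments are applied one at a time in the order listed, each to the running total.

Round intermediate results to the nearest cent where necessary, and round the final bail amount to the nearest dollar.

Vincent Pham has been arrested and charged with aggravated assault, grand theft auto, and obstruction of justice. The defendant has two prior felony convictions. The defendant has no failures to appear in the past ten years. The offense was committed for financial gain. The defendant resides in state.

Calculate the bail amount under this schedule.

$189189

Base amounts from the schedule: aggravated assault $133000; grand theft auto $143000; obstruction of justice $17700.
Stacking rule: use the highest base only. Highest is grand theft auto at $143000. Combined base = $143000.
No failures to appear in the past ten years (−10%): $143000 × 0.9 = $128700.
Offense was committed for financial gain (+40%): $128700 × 1.4 = $180180.
Two or more prior felony convictions (+5%): $180180 × 1.05 = $189189.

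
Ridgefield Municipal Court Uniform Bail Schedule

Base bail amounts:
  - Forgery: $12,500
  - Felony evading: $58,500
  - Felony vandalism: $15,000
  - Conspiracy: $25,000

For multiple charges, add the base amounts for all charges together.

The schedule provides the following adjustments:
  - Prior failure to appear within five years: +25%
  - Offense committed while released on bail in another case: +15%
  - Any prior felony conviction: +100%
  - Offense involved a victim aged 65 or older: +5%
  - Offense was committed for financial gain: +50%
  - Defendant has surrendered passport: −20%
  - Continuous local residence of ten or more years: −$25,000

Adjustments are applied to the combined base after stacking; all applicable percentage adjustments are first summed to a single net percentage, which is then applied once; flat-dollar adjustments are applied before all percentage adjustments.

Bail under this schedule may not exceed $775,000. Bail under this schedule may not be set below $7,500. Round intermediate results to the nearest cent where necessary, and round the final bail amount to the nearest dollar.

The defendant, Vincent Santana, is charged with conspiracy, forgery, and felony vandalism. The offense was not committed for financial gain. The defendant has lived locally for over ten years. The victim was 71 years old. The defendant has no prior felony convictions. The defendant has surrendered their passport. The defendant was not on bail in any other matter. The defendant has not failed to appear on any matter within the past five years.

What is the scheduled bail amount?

Base amounts from the schedule: conspiracy $25,000; forgery $12,500; felony vandalism $15,000.
Stacking rule: sum of all bases. $25,000 + $12,500 + $15,000 = $52,500.
Continuous local residence of ten or more years (−$25,000 flat): $52,500 − $25,000 = $27,500.
Net percentage adjustment: +5% −20% = −15%. $27,500 × 0.85 = $23,375.
$23,375 is within the $775,000 maximum.
$23,375 is at or above the $7,500 minimum.

$23,375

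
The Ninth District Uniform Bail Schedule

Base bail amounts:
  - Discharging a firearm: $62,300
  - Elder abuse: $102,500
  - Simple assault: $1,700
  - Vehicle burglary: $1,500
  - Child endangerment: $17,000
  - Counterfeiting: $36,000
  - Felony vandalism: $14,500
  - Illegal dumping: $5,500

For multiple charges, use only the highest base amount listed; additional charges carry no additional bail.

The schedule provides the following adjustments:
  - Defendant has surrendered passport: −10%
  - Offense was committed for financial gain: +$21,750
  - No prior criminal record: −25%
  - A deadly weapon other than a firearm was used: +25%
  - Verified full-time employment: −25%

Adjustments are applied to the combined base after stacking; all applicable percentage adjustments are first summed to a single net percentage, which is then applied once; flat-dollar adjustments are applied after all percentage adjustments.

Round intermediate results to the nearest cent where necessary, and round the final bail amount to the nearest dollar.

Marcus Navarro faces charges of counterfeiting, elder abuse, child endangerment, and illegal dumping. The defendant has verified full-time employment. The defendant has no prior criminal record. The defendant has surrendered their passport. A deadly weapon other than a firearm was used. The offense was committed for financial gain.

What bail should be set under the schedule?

Base amounts from the schedule: counterfeiting $36,000; elder abuse $102,500; child endangerment $17,000; illegal dumping $5,500.
Stacking rule: use the highest base only. Highest is elder abuse at $102,500. Combined base = $102,500.
Net percentage adjustment: −10% −25% +25% −25% = −35%. $102,500 × 0.65 = $66,625.
Offense was committed for financial gain (+$21,750 flat): $66,625 + $21,750 = $88,375.

$88,375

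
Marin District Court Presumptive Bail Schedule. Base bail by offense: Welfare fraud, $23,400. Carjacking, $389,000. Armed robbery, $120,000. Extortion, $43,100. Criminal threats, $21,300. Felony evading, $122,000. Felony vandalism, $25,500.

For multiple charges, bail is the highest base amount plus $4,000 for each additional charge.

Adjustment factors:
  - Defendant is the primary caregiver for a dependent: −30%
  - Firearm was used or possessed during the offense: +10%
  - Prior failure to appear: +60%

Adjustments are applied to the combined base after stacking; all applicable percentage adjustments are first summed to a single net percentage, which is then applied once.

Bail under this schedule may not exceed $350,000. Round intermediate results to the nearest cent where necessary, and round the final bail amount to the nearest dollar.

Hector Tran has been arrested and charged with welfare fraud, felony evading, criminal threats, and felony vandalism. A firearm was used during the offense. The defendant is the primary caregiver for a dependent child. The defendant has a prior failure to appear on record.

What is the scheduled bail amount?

Base amounts from the schedule: welfare fraud $23,400; felony evading $122,000; criminal threats $21,300; felony vandalism $25,500.
Stacking rule: highest base plus $4,000 per additional charge. Highest is felony evading at $122,000; 3 additional charges → +$12,000. Combined base = $134,000.
Net percentage adjustment: −30% +10% +60% = +40%. $134,000 × 1.4 = $187,600.
$187,600 is within the $350,000 maximum.

$187,600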